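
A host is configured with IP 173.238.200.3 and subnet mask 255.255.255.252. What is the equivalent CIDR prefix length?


Binary: 11111111.11111111.11111111.11111100
Count leading 1s
Prefix: /30


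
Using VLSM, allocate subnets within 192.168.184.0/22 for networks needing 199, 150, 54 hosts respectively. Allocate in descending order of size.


199 hosts -> /24 (254 usable): 192.168.184.0/24
150 hosts -> /24 (254 usable): 192.168.185.0/24
54 hosts -> /26 (62 usable): 192.168.186.0/26
Allocation: 192.168.184.0/24 (199 hosts, 254 usable); 192.168.185.0/24 (150 hosts, 254 usable); 192.168.186.0/26 (54 hosts, 62 usable)


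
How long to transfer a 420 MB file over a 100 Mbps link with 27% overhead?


Effective throughput = 100 * (1 - 27/100) = 73 Mbps
File size in Mb = 420 * 8 = 3360 Mb
Time = 3360 / 73
Time = 46.0274 seconds


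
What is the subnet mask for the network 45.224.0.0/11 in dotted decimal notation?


/11 means 11 network bits, 21 host bits
Binary: 11111111111000000000000000000000
Mask: 255.224.0.0


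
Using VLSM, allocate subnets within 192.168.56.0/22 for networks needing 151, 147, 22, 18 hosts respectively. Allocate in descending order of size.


151 hosts -> /24 (254 usable): 192.168.56.0/24
147 hosts -> /24 (254 usable): 192.168.57.0/24
22 hosts -> /27 (30 usable): 192.168.58.0/27
18 hosts -> /27 (30 usable): 192.168.58.32/27
Allocation: 192.168.56.0/24 (151 hosts, 254 usable); 192.168.57.0/24 (147 hosts, 254 usable); 192.168.58.0/27 (22 hosts, 30 usable); 192.168.58.32/27 (18 hosts, 30 usable)


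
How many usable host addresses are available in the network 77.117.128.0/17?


Host bits = 32 - 17 = 15
Total addresses = 2^15 = 32768
Usable = total - 2 (network and broadcast)
Usable hosts: 32766


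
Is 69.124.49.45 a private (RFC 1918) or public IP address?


RFC 1918 private ranges:
  10.0.0.0/8 (10.0.0.0 - 10.255.255.255)
  172.16.0.0/12 (172.16.0.0 - 172.31.255.255)
  192.168.0.0/16 (192.168.0.0 - 192.168.255.255)
Public (not in any RFC 1918 range)


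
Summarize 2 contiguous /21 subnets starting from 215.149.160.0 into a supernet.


Original prefix: /21
Number of subnets: 2 = 2^1
New prefix = 21 - 1 = 20
Supernet: 215.149.160.0/20


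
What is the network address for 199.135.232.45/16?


IP:   11000111.10000111.11101000.00101101
Mask: 11111111.11111111.00000000.00000000
AND operation:
Net:  11000111.10000111.00000000.00000000
Network: 199.135.0.0/16


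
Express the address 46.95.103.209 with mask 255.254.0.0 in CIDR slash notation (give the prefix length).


Binary: 11111111.11111110.00000000.00000000
Count leading 1s
Prefix: /15


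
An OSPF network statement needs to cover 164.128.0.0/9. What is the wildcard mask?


Subnet mask: 255.128.0.0
Wildcard = 255.255.255.255 - subnet mask
255 - 255 = 0
255 - 128 = 127
255 - 0 = 255
255 - 0 = 255
Wildcard: 0.127.255.255


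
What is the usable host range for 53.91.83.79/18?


Network: 53.91.64.0
Broadcast: 53.91.127.255
First usable = network + 1
Last usable = broadcast - 1
Range: 53.91.64.1 to 53.91.127.254


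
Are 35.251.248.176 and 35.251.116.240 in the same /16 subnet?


Mask: 255.255.0.0
35.251.248.176 AND mask = 35.251.0.0
35.251.116.240 AND mask = 35.251.0.0
Yes, same subnet (35.251.0.0)


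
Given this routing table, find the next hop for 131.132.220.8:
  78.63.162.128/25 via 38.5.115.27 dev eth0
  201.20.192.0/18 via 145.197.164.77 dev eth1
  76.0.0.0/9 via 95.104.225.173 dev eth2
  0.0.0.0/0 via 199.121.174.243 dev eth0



Longest prefix match for 131.132.220.8:
  /25 78.63.162.128: no
  /18 201.20.192.0: no
  /9 76.0.0.0: no
  /0 0.0.0.0: MATCH
Selected: next-hop 199.121.174.243 via eth0 (matched /0)


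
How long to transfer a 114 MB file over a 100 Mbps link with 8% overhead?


Effective throughput = 100 * (1 - 8/100) = 92 Mbps
File size in Mb = 114 * 8 = 912 Mb
Time = 912 / 92
Time = 9.913 seconds


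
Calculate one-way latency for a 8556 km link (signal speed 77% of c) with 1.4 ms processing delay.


Speed = 0.77 * 3e5 km/s = 231000 km/s
Propagation delay = 8556 / 231000 = 0.037 s = 37.039 ms
Processing delay = 1.4 ms
Total one-way latency = 38.439 ms


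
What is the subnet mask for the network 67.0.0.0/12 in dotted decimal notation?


/12 means 12 network bits, 20 host bits
Binary: 11111111111100000000000000000000
Mask: 255.240.0.0


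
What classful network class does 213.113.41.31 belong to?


First octet: 213
Binary: 11010101
110xxxxx -> Class C (192-223)
Class C, default mask 255.255.255.0 (/24)


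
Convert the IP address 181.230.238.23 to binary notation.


181 = 10110101
230 = 11100110
238 = 11101110
23 = 00010111
Binary: 10110101.11100110.11101110.00010111


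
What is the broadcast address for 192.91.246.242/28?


Network: 192.91.246.240/28
Host bits = 4
Set all host bits to 1:
Broadcast: 192.91.246.255


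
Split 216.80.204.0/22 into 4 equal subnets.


New prefix = 22 + 2 = 24
Each subnet has 256 addresses
  216.80.204.0/24
  216.80.205.0/24
  216.80.206.0/24
  216.80.207.0/24
Subnets: 216.80.204.0/24, 216.80.205.0/24, 216.80.206.0/24, 216.80.207.0/24


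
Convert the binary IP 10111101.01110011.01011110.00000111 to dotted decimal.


10111101 = 189
01110011 = 115
01011110 = 94
00000111 = 7
IP: 189.115.94.7


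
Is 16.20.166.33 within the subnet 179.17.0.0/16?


Subnet network: 179.17.0.0
Test IP AND mask: 16.20.0.0
No, 16.20.166.33 is not in 179.17.0.0/16


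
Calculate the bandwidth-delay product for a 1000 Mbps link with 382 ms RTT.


BDP = bandwidth * RTT
= 1000 Mbps * 382 ms
= 1000 * 1e6 * 382 / 1000 bits
= 382000000 bits
= 47750000 bytes
= 46630.8594 KB
BDP = 382000000 bits (47750000 bytes)


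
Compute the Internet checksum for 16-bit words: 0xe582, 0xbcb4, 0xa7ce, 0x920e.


Sum all words (with carry folding):
+ 0xe582 = 0xe582
+ 0xbcb4 = 0xa237
+ 0xa7ce = 0x4a06
+ 0x920e = 0xdc14
One's complement: ~0xdc14
Checksum = 0x23eb


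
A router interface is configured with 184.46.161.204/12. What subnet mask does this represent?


/12 means 12 network bits, 20 host bits
Binary: 11111111111100000000000000000000
Mask: 255.240.0.0


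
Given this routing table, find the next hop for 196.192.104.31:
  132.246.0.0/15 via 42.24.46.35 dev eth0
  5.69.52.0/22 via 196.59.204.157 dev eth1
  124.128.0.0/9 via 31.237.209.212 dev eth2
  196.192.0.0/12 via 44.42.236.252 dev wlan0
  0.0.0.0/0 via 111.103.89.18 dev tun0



Longest prefix match for 196.192.104.31:
  /15 132.246.0.0: no
  /22 5.69.52.0: no
  /9 124.128.0.0: no
  /12 196.192.0.0: MATCH
  /0 0.0.0.0: MATCH
Selected: next-hop 44.42.236.252 via wlan0 (matched /12)


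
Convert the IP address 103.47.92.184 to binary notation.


103 = 01100111
47 = 00101111
92 = 01011100
184 = 10111000
Binary: 01100111.00101111.01011100.10111000


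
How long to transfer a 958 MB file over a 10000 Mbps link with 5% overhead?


Effective throughput = 10000 * (1 - 5/100) = 9500 Mbps
File size in Mb = 958 * 8 = 7664 Mb
Time = 7664 / 9500
Time = 0.8067 seconds


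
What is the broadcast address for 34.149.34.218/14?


Network: 34.148.0.0/14
Host bits = 18
Set all host bits to 1:
Broadcast: 34.151.255.255


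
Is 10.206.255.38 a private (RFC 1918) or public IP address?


RFC 1918 private ranges:
  10.0.0.0/8 (10.0.0.0 - 10.255.255.255)
  172.16.0.0/12 (172.16.0.0 - 172.31.255.255)
  192.168.0.0/16 (192.168.0.0 - 192.168.255.255)
Private (in 10.0.0.0/8)


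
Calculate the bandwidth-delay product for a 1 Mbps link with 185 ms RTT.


BDP = bandwidth * RTT
= 1 Mbps * 185 ms
= 1 * 1e6 * 185 / 1000 bits
= 185000 bits
= 23125 bytes
= 22.583 KB
BDP = 185000 bits (23125 bytes)


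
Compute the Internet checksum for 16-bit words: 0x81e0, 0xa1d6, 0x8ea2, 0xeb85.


Sum all words (with carry folding):
+ 0x81e0 = 0x81e0
+ 0xa1d6 = 0x23b7
+ 0x8ea2 = 0xb259
+ 0xeb85 = 0x9ddf
One's complement: ~0x9ddf
Checksum = 0x6220


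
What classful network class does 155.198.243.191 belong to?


First octet: 155
Binary: 10011011
10xxxxxx -> Class B (128-191)
Class B, default mask 255.255.0.0 (/16)


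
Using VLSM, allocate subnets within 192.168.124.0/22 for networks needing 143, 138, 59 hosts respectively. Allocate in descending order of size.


143 hosts -> /24 (254 usable): 192.168.124.0/24
138 hosts -> /24 (254 usable): 192.168.125.0/24
59 hosts -> /26 (62 usable): 192.168.126.0/26
Allocation: 192.168.124.0/24 (143 hosts, 254 usable); 192.168.125.0/24 (138 hosts, 254 usable); 192.168.126.0/26 (59 hosts, 62 usable)


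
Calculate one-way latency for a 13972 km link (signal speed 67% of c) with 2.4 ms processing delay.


Speed = 0.67 * 3e5 km/s = 201000 km/s
Propagation delay = 13972 / 201000 = 0.0695 s = 69.5124 ms
Processing delay = 2.4 ms
Total one-way latency = 71.9124 ms


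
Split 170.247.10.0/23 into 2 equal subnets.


New prefix = 23 + 1 = 24
Each subnet has 256 addresses
  170.247.10.0/24
  170.247.11.0/24
Subnets: 170.247.10.0/24, 170.247.11.0/24


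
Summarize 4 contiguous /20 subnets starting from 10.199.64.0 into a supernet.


Original prefix: /20
Number of subnets: 4 = 2^2
New prefix = 20 - 2 = 18
Supernet: 10.199.64.0/18


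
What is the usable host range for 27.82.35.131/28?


Network: 27.82.35.128
Broadcast: 27.82.35.143
First usable = network + 1
Last usable = broadcast - 1
Range: 27.82.35.129 to 27.82.35.142


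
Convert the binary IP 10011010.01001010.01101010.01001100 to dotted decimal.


10011010 = 154
01001010 = 74
01101010 = 106
01001100 = 76
IP: 154.74.106.76


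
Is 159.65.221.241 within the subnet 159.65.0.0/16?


Subnet network: 159.65.0.0
Test IP AND mask: 159.65.0.0
Yes, 159.65.221.241 is in 159.65.0.0/16


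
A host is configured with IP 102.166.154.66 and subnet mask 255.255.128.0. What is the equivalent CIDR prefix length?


Binary: 11111111.11111111.10000000.00000000
Count leading 1s
Prefix: /17


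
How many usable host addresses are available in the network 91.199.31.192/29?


Host bits = 32 - 29 = 3
Total addresses = 2^3 = 8
Usable = total - 2 (network and broadcast)
Usable hosts: 6


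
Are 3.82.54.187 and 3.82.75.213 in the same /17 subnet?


Mask: 255.255.128.0
3.82.54.187 AND mask = 3.82.0.0
3.82.75.213 AND mask = 3.82.0.0
Yes, same subnet (3.82.0.0)


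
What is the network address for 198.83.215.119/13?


IP:   11000110.01010011.11010111.01110111
Mask: 11111111.11111000.00000000.00000000
AND operation:
Net:  11000110.01010000.00000000.00000000
Network: 198.80.0.0/13


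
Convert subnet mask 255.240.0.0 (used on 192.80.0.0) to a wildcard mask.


Subnet mask: 255.240.0.0
Wildcard = 255.255.255.255 - subnet mask
255 - 255 = 0
255 - 240 = 15
255 - 0 = 255
255 - 0 = 255
Wildcard: 0.15.255.255


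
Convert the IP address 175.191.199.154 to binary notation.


175 = 10101111
191 = 10111111
199 = 11000111
154 = 10011010
Binary: 10101111.10111111.11000111.10011010


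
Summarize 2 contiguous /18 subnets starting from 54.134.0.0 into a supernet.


Original prefix: /18
Number of subnets: 2 = 2^1
New prefix = 18 - 1 = 17
Supernet: 54.134.0.0/17


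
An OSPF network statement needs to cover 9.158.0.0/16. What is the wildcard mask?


Subnet mask: 255.255.0.0
Wildcard = 255.255.255.255 - subnet mask
255 - 255 = 0
255 - 255 = 0
255 - 0 = 255
255 - 0 = 255
Wildcard: 0.0.255.255


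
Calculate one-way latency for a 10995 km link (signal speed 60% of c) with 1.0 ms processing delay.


Speed = 0.6 * 3e5 km/s = 180000 km/s
Propagation delay = 10995 / 180000 = 0.0611 s = 61.0833 ms
Processing delay = 1.0 ms
Total one-way latency = 62.0833 ms


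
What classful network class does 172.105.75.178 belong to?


First octet: 172
Binary: 10101100
10xxxxxx -> Class B (128-191)
Class B, default mask 255.255.0.0 (/16)


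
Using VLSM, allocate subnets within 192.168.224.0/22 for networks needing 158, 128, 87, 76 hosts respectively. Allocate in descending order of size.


158 hosts -> /24 (254 usable): 192.168.224.0/24
128 hosts -> /24 (254 usable): 192.168.225.0/24
87 hosts -> /25 (126 usable): 192.168.226.0/25
76 hosts -> /25 (126 usable): 192.168.226.128/25
Allocation: 192.168.224.0/24 (158 hosts, 254 usable); 192.168.225.0/24 (128 hosts, 254 usable); 192.168.226.0/25 (87 hosts, 126 usable); 192.168.226.128/25 (76 hosts, 126 usable)


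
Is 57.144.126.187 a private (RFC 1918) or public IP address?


RFC 1918 private ranges:
  10.0.0.0/8 (10.0.0.0 - 10.255.255.255)
  172.16.0.0/12 (172.16.0.0 - 172.31.255.255)
  192.168.0.0/16 (192.168.0.0 - 192.168.255.255)
Public (not in any RFC 1918 range)


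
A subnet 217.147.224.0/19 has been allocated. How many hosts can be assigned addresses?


Host bits = 32 - 19 = 13
Total addresses = 2^13 = 8192
Usable = total - 2 (network and broadcast)
Usable hosts: 8190


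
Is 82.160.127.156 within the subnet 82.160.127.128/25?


Subnet network: 82.160.127.128
Test IP AND mask: 82.160.127.128
Yes, 82.160.127.156 is in 82.160.127.128/25


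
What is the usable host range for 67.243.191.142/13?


Network: 67.240.0.0
Broadcast: 67.247.255.255
First usable = network + 1
Last usable = broadcast - 1
Range: 67.240.0.1 to 67.247.255.254


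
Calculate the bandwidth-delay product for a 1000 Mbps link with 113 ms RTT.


BDP = bandwidth * RTT
= 1000 Mbps * 113 ms
= 1000 * 1e6 * 113 / 1000 bits
= 113000000 bits
= 14125000 bytes
= 13793.9453 KB
BDP = 113000000 bits (14125000 bytes)


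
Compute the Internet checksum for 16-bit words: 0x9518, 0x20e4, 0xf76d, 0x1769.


Sum all words (with carry folding):
+ 0x9518 = 0x9518
+ 0x20e4 = 0xb5fc
+ 0xf76d = 0xad6a
+ 0x1769 = 0xc4d3
One's complement: ~0xc4d3
Checksum = 0x3b2c


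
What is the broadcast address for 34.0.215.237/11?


Network: 34.0.0.0/11
Host bits = 21
Set all host bits to 1:
Broadcast: 34.31.255.255


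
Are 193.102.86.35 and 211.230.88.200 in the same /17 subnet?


Mask: 255.255.128.0
193.102.86.35 AND mask = 193.102.0.0
211.230.88.200 AND mask = 211.230.0.0
No, different subnets (193.102.0.0 vs 211.230.0.0)


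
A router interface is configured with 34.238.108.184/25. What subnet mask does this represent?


/25 means 25 network bits, 7 host bits
Binary: 11111111111111111111111110000000
Mask: 255.255.255.128


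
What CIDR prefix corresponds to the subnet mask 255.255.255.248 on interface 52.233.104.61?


Binary: 11111111.11111111.11111111.11111000
Count leading 1s
Prefix: /29


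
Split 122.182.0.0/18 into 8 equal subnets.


New prefix = 18 + 3 = 21
Each subnet has 2048 addresses
  122.182.0.0/21
  122.182.8.0/21
  122.182.16.0/21
  122.182.24.0/21
  122.182.32.0/21
  122.182.40.0/21
  122.182.48.0/21
  122.182.56.0/21
Subnets: 122.182.0.0/21, 122.182.8.0/21, 122.182.16.0/21, 122.182.24.0/21, 122.182.32.0/21, 122.182.40.0/21, 122.182.48.0/21, 122.182.56.0/21


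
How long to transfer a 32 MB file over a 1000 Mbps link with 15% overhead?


Effective throughput = 1000 * (1 - 15/100) = 850 Mbps
File size in Mb = 32 * 8 = 256 Mb
Time = 256 / 850
Time = 0.3012 seconds


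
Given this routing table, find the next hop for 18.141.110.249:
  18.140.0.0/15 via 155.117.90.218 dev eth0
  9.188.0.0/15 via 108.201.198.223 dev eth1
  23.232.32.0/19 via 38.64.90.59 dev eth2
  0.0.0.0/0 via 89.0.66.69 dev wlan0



Longest prefix match for 18.141.110.249:
  /15 18.140.0.0: MATCH
  /15 9.188.0.0: no
  /19 23.232.32.0: no
  /0 0.0.0.0: MATCH
Selected: next-hop 155.117.90.218 via eth0 (matched /15)


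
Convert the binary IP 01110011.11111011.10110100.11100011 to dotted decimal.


01110011 = 115
11111011 = 251
10110100 = 180
11100011 = 227
IP: 115.251.180.227


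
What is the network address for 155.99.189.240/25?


IP:   10011011.01100011.10111101.11110000
Mask: 11111111.11111111.11111111.10000000
AND operation:
Net:  10011011.01100011.10111101.10000000
Network: 155.99.189.128/25


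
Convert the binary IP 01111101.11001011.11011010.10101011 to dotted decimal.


01111101 = 125
11001011 = 203
11011010 = 218
10101011 = 171
IP: 125.203.218.171


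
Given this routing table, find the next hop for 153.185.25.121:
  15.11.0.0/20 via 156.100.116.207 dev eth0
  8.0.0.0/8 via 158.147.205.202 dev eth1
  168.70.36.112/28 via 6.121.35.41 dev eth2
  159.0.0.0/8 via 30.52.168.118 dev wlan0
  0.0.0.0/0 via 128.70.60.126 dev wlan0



Longest prefix match for 153.185.25.121:
  /20 15.11.0.0: no
  /8 8.0.0.0: no
  /28 168.70.36.112: no
  /8 159.0.0.0: no
  /0 0.0.0.0: MATCH
Selected: next-hop 128.70.60.126 via wlan0 (matched /0)


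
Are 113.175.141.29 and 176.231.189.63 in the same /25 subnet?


Mask: 255.255.255.128
113.175.141.29 AND mask = 113.175.141.0
176.231.189.63 AND mask = 176.231.189.0
No, different subnets (113.175.141.0 vs 176.231.189.0)


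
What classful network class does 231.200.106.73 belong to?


First octet: 231
Binary: 11100111
1110xxxx -> Class D (224-239)
Class D (multicast), default mask N/A


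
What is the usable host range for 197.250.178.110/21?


Network: 197.250.176.0
Broadcast: 197.250.183.255
First usable = network + 1
Last usable = broadcast - 1
Range: 197.250.176.1 to 197.250.183.254


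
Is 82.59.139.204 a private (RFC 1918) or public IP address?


RFC 1918 private ranges:
  10.0.0.0/8 (10.0.0.0 - 10.255.255.255)
  172.16.0.0/12 (172.16.0.0 - 172.31.255.255)
  192.168.0.0/16 (192.168.0.0 - 192.168.255.255)
Public (not in any RFC 1918 range)


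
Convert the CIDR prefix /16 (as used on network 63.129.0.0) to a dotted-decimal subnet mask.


/16 means 16 network bits, 16 host bits
Binary: 11111111111111110000000000000000
Mask: 255.255.0.0


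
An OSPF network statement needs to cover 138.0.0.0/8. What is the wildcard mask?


Subnet mask: 255.0.0.0
Wildcard = 255.255.255.255 - subnet mask
255 - 255 = 0
255 - 0 = 255
255 - 0 = 255
255 - 0 = 255
Wildcard: 0.255.255.255


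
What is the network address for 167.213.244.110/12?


IP:   10100111.11010101.11110100.01101110
Mask: 11111111.11110000.00000000.00000000
AND operation:
Net:  10100111.11010000.00000000.00000000
Network: 167.208.0.0/12


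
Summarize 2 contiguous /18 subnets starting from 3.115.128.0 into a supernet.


Original prefix: /18
Number of subnets: 2 = 2^1
New prefix = 18 - 1 = 17
Supernet: 3.115.128.0/17


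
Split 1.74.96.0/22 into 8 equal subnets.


New prefix = 22 + 3 = 25
Each subnet has 128 addresses
  1.74.96.0/25
  1.74.96.128/25
  1.74.97.0/25
  1.74.97.128/25
  1.74.98.0/25
  1.74.98.128/25
  1.74.99.0/25
  1.74.99.128/25
Subnets: 1.74.96.0/25, 1.74.96.128/25, 1.74.97.0/25, 1.74.97.128/25, 1.74.98.0/25, 1.74.98.128/25, 1.74.99.0/25, 1.74.99.128/25


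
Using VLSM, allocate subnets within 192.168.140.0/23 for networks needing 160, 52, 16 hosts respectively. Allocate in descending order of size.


160 hosts -> /24 (254 usable): 192.168.140.0/24
52 hosts -> /26 (62 usable): 192.168.141.0/26
16 hosts -> /27 (30 usable): 192.168.141.64/27
Allocation: 192.168.140.0/24 (160 hosts, 254 usable); 192.168.141.0/26 (52 hosts, 62 usable); 192.168.141.64/27 (16 hosts, 30 usable)


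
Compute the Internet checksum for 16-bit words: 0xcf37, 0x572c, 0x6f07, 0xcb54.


Sum all words (with carry folding):
+ 0xcf37 = 0xcf37
+ 0x572c = 0x2664
+ 0x6f07 = 0x956b
+ 0xcb54 = 0x60c0
One's complement: ~0x60c0
Checksum = 0x9f3f


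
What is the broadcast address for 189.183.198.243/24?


Network: 189.183.198.0/24
Host bits = 8
Set all host bits to 1:
Broadcast: 189.183.198.255


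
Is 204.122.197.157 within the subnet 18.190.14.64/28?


Subnet network: 18.190.14.64
Test IP AND mask: 204.122.197.144
No, 204.122.197.157 is not in 18.190.14.64/28


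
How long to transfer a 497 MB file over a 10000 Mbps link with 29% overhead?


Effective throughput = 10000 * (1 - 29/100) = 7100 Mbps
File size in Mb = 497 * 8 = 3976 Mb
Time = 3976 / 7100
Time = 0.56 seconds


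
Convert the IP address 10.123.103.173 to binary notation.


10 = 00001010
123 = 01111011
103 = 01100111
173 = 10101101
Binary: 00001010.01111011.01100111.10101101


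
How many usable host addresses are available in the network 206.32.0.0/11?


Host bits = 32 - 11 = 21
Total addresses = 2^21 = 2097152
Usable = total - 2 (network and broadcast)
Usable hosts: 2097150


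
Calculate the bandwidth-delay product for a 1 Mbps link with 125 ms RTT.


BDP = bandwidth * RTT
= 1 Mbps * 125 ms
= 1 * 1e6 * 125 / 1000 bits
= 125000 bits
= 15625 bytes
= 15.2588 KB
BDP = 125000 bits (15625 bytes)


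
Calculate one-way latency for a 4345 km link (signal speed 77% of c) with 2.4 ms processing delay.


Speed = 0.77 * 3e5 km/s = 231000 km/s
Propagation delay = 4345 / 231000 = 0.0188 s = 18.8095 ms
Processing delay = 2.4 ms
Total one-way latency = 21.2095 ms


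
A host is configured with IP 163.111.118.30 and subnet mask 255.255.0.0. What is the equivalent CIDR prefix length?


Binary: 11111111.11111111.00000000.00000000
Count leading 1s
Prefix: /16


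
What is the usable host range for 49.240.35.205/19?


Network: 49.240.32.0
Broadcast: 49.240.63.255
First usable = network + 1
Last usable = broadcast - 1
Range: 49.240.32.1 to 49.240.63.254


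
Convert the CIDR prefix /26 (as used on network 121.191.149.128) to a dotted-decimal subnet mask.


/26 means 26 network bits, 6 host bits
Binary: 11111111111111111111111111000000
Mask: 255.255.255.192


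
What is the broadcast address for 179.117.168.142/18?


Network: 179.117.128.0/18
Host bits = 14
Set all host bits to 1:
Broadcast: 179.117.191.255


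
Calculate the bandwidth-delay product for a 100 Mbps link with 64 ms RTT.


BDP = bandwidth * RTT
= 100 Mbps * 64 ms
= 100 * 1e6 * 64 / 1000 bits
= 6400000 bits
= 800000 bytes
= 781.25 KB
BDP = 6400000 bits (800000 bytes)


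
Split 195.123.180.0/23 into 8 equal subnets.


New prefix = 23 + 3 = 26
Each subnet has 64 addresses
  195.123.180.0/26
  195.123.180.64/26
  195.123.180.128/26
  195.123.180.192/26
  195.123.181.0/26
  195.123.181.64/26
  195.123.181.128/26
  195.123.181.192/26
Subnets: 195.123.180.0/26, 195.123.180.64/26, 195.123.180.128/26, 195.123.180.192/26, 195.123.181.0/26, 195.123.181.64/26, 195.123.181.128/26, 195.123.181.192/26


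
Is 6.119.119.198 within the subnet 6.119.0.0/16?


Subnet network: 6.119.0.0
Test IP AND mask: 6.119.0.0
Yes, 6.119.119.198 is in 6.119.0.0/16


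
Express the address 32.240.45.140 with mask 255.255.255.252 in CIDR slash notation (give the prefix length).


Binary: 11111111.11111111.11111111.11111100
Count leading 1s
Prefix: /30


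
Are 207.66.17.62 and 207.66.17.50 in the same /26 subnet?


Mask: 255.255.255.192
207.66.17.62 AND mask = 207.66.17.0
207.66.17.50 AND mask = 207.66.17.0
Yes, same subnet (207.66.17.0)


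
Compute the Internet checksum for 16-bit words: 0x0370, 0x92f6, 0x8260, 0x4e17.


Sum all words (with carry folding):
+ 0x0370 = 0x0370
+ 0x92f6 = 0x9666
+ 0x8260 = 0x18c7
+ 0x4e17 = 0x66de
One's complement: ~0x66de
Checksum = 0x9921


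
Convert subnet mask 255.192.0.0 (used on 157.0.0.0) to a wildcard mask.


Subnet mask: 255.192.0.0
Wildcard = 255.255.255.255 - subnet mask
255 - 255 = 0
255 - 192 = 63
255 - 0 = 255
255 - 0 = 255
Wildcard: 0.63.255.255


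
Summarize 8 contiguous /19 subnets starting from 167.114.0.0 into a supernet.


Original prefix: /19
Number of subnets: 8 = 2^3
New prefix = 19 - 3 = 16
Supernet: 167.114.0.0/16


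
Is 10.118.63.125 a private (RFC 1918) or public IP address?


RFC 1918 private ranges:
  10.0.0.0/8 (10.0.0.0 - 10.255.255.255)
  172.16.0.0/12 (172.16.0.0 - 172.31.255.255)
  192.168.0.0/16 (192.168.0.0 - 192.168.255.255)
Private (in 10.0.0.0/8)


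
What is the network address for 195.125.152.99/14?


IP:   11000011.01111101.10011000.01100011
Mask: 11111111.11111100.00000000.00000000
AND operation:
Net:  11000011.01111100.00000000.00000000
Network: 195.124.0.0/14


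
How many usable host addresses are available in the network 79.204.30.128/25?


Host bits = 32 - 25 = 7
Total addresses = 2^7 = 128
Usable = total - 2 (network and broadcast)
Usable hosts: 126


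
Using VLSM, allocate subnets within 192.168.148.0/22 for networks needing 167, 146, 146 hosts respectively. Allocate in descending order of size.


167 hosts -> /24 (254 usable): 192.168.148.0/24
146 hosts -> /24 (254 usable): 192.168.149.0/24
146 hosts -> /24 (254 usable): 192.168.150.0/24
Allocation: 192.168.148.0/24 (167 hosts, 254 usable); 192.168.149.0/24 (146 hosts, 254 usable); 192.168.150.0/24 (146 hosts, 254 usable)


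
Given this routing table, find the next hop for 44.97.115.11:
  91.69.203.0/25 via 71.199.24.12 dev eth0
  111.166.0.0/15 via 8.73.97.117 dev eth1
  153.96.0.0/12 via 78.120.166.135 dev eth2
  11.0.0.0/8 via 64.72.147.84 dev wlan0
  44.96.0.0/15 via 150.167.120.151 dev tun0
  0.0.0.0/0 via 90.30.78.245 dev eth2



Longest prefix match for 44.97.115.11:
  /25 91.69.203.0: no
  /15 111.166.0.0: no
  /12 153.96.0.0: no
  /8 11.0.0.0: no
  /15 44.96.0.0: MATCH
  /0 0.0.0.0: MATCH
Selected: next-hop 150.167.120.151 via tun0 (matched /15)


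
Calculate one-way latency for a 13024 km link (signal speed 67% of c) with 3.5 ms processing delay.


Speed = 0.67 * 3e5 km/s = 201000 km/s
Propagation delay = 13024 / 201000 = 0.0648 s = 64.796 ms
Processing delay = 3.5 ms
Total one-way latency = 68.296 ms


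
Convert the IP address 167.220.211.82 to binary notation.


167 = 10100111
220 = 11011100
211 = 11010011
82 = 01010010
Binary: 10100111.11011100.11010011.01010010


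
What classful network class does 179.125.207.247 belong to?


First octet: 179
Binary: 10110011
10xxxxxx -> Class B (128-191)
Class B, default mask 255.255.0.0 (/16)


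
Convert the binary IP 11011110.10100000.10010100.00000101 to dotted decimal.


11011110 = 222
10100000 = 160
10010100 = 148
00000101 = 5
IP: 222.160.148.5


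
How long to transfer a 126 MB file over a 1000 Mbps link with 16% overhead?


Effective throughput = 1000 * (1 - 16/100) = 840 Mbps
File size in Mb = 126 * 8 = 1008 Mb
Time = 1008 / 840
Time = 1.2 seconds


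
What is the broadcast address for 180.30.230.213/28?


Network: 180.30.230.208/28
Host bits = 4
Set all host bits to 1:
Broadcast: 180.30.230.223


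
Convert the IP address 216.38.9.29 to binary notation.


216 = 11011000
38 = 00100110
9 = 00001001
29 = 00011101
Binary: 11011000.00100110.00001001.00011101


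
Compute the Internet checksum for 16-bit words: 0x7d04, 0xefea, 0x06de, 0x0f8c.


Sum all words (with carry folding):
+ 0x7d04 = 0x7d04
+ 0xefea = 0x6cef
+ 0x06de = 0x73cd
+ 0x0f8c = 0x8359
One's complement: ~0x8359
Checksum = 0x7ca6


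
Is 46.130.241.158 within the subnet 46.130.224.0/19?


Subnet network: 46.130.224.0
Test IP AND mask: 46.130.224.0
Yes, 46.130.241.158 is in 46.130.224.0/19


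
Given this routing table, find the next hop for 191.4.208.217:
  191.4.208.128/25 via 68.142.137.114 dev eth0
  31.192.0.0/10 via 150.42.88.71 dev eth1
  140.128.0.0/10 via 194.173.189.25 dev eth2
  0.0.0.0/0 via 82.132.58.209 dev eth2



Longest prefix match for 191.4.208.217:
  /25 191.4.208.128: MATCH
  /10 31.192.0.0: no
  /10 140.128.0.0: no
  /0 0.0.0.0: MATCH
Selected: next-hop 68.142.137.114 via eth0 (matched /25)


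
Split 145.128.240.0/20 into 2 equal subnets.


New prefix = 20 + 1 = 21
Each subnet has 2048 addresses
  145.128.240.0/21
  145.128.248.0/21
Subnets: 145.128.240.0/21, 145.128.248.0/21


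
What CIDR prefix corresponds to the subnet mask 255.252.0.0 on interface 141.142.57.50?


Binary: 11111111.11111100.00000000.00000000
Count leading 1s
Prefix: /14


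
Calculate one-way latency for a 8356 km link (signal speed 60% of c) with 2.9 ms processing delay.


Speed = 0.6 * 3e5 km/s = 180000 km/s
Propagation delay = 8356 / 180000 = 0.0464 s = 46.4222 ms
Processing delay = 2.9 ms
Total one-way latency = 49.3222 ms


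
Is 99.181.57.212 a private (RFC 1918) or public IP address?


RFC 1918 private ranges:
  10.0.0.0/8 (10.0.0.0 - 10.255.255.255)
  172.16.0.0/12 (172.16.0.0 - 172.31.255.255)
  192.168.0.0/16 (192.168.0.0 - 192.168.255.255)
Public (not in any RFC 1918 range)


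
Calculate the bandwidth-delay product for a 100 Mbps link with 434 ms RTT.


BDP = bandwidth * RTT
= 100 Mbps * 434 ms
= 100 * 1e6 * 434 / 1000 bits
= 43400000 bits
= 5425000 bytes
= 5297.8516 KB
BDP = 43400000 bits (5425000 bytes)


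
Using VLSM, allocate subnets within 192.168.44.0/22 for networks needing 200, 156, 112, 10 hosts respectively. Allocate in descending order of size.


200 hosts -> /24 (254 usable): 192.168.44.0/24
156 hosts -> /24 (254 usable): 192.168.45.0/24
112 hosts -> /25 (126 usable): 192.168.46.0/25
10 hosts -> /28 (14 usable): 192.168.46.128/28
Allocation: 192.168.44.0/24 (200 hosts, 254 usable); 192.168.45.0/24 (156 hosts, 254 usable); 192.168.46.0/25 (112 hosts, 126 usable); 192.168.46.128/28 (10 hosts, 14 usable)


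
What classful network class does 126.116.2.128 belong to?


First octet: 126
Binary: 01111110
0xxxxxxx -> Class A (1-126)
Class A, default mask 255.0.0.0 (/8)


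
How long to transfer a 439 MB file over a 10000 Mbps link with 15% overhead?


Effective throughput = 10000 * (1 - 15/100) = 8500 Mbps
File size in Mb = 439 * 8 = 3512 Mb
Time = 3512 / 8500
Time = 0.4132 seconds


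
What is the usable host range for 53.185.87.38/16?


Network: 53.185.0.0
Broadcast: 53.185.255.255
First usable = network + 1
Last usable = broadcast - 1
Range: 53.185.0.1 to 53.185.255.254


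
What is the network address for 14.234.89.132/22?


IP:   00001110.11101010.01011001.10000100
Mask: 11111111.11111111.11111100.00000000
AND operation:
Net:  00001110.11101010.01011000.00000000
Network: 14.234.88.0/22


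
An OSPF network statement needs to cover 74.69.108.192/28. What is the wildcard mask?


Subnet mask: 255.255.255.240
Wildcard = 255.255.255.255 - subnet mask
255 - 255 = 0
255 - 255 = 0
255 - 255 = 0
255 - 240 = 15
Wildcard: 0.0.0.15


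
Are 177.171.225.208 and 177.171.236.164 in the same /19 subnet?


Mask: 255.255.224.0
177.171.225.208 AND mask = 177.171.224.0
177.171.236.164 AND mask = 177.171.224.0
Yes, same subnet (177.171.224.0)


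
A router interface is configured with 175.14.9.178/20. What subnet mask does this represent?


/20 means 20 network bits, 12 host bits
Binary: 11111111111111111111000000000000
Mask: 255.255.240.0


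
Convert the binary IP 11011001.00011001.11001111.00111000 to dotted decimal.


11011001 = 217
00011001 = 25
11001111 = 207
00111000 = 56
IP: 217.25.207.56


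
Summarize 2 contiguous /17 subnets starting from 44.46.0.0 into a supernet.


Original prefix: /17
Number of subnets: 2 = 2^1
New prefix = 17 - 1 = 16
Supernet: 44.46.0.0/16


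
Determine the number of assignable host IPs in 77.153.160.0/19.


Host bits = 32 - 19 = 13
Total addresses = 2^13 = 8192
Usable = total - 2 (network and broadcast)
Usable hosts: 8190


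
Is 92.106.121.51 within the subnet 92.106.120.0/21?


Subnet network: 92.106.120.0
Test IP AND mask: 92.106.120.0
Yes, 92.106.121.51 is in 92.106.120.0/21


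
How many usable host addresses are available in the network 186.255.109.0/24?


Host bits = 32 - 24 = 8
Total addresses = 2^8 = 256
Usable = total - 2 (network and broadcast)
Usable hosts: 254


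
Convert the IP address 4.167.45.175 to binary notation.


4 = 00000100
167 = 10100111
45 = 00101101
175 = 10101111
Binary: 00000100.10100111.00101101.10101111


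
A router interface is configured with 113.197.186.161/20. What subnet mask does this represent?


/20 means 20 network bits, 12 host bits
Binary: 11111111111111111111000000000000
Mask: 255.255.240.0


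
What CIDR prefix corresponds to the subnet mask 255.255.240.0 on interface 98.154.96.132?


Binary: 11111111.11111111.11110000.00000000
Count leading 1s
Prefix: /20


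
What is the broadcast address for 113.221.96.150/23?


Network: 113.221.96.0/23
Host bits = 9
Set all host bits to 1:
Broadcast: 113.221.97.255


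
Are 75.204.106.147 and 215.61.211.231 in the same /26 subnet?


Mask: 255.255.255.192
75.204.106.147 AND mask = 75.204.106.128
215.61.211.231 AND mask = 215.61.211.192
No, different subnets (75.204.106.128 vs 215.61.211.192)


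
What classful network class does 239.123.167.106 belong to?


First octet: 239
Binary: 11101111
1110xxxx -> Class D (224-239)
Class D (multicast), default mask N/A


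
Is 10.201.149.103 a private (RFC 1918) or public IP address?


RFC 1918 private ranges:
  10.0.0.0/8 (10.0.0.0 - 10.255.255.255)
  172.16.0.0/12 (172.16.0.0 - 172.31.255.255)
  192.168.0.0/16 (192.168.0.0 - 192.168.255.255)
Private (in 10.0.0.0/8)


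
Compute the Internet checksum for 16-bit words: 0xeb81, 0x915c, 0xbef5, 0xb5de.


Sum all words (with carry folding):
+ 0xeb81 = 0xeb81
+ 0x915c = 0x7cde
+ 0xbef5 = 0x3bd4
+ 0xb5de = 0xf1b2
One's complement: ~0xf1b2
Checksum = 0x0e4d


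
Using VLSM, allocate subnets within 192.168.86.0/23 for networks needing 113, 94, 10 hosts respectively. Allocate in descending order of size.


113 hosts -> /25 (126 usable): 192.168.86.0/25
94 hosts -> /25 (126 usable): 192.168.86.128/25
10 hosts -> /28 (14 usable): 192.168.87.0/28
Allocation: 192.168.86.0/25 (113 hosts, 126 usable); 192.168.86.128/25 (94 hosts, 126 usable); 192.168.87.0/28 (10 hosts, 14 usable)


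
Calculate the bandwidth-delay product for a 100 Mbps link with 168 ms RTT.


BDP = bandwidth * RTT
= 100 Mbps * 168 ms
= 100 * 1e6 * 168 / 1000 bits
= 16800000 bits
= 2100000 bytes
= 2050.7812 KB
BDP = 16800000 bits (2100000 bytes)


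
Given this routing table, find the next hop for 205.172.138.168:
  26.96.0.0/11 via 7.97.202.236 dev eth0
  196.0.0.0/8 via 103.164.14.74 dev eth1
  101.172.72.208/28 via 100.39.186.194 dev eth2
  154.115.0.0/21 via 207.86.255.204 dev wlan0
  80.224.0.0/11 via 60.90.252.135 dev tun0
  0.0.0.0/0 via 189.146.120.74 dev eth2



Longest prefix match for 205.172.138.168:
  /11 26.96.0.0: no
  /8 196.0.0.0: no
  /28 101.172.72.208: no
  /21 154.115.0.0: no
  /11 80.224.0.0: no
  /0 0.0.0.0: MATCH
Selected: next-hop 189.146.120.74 via eth2 (matched /0)


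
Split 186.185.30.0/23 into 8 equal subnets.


New prefix = 23 + 3 = 26
Each subnet has 64 addresses
  186.185.30.0/26
  186.185.30.64/26
  186.185.30.128/26
  186.185.30.192/26
  186.185.31.0/26
  186.185.31.64/26
  186.185.31.128/26
  186.185.31.192/26
Subnets: 186.185.30.0/26, 186.185.30.64/26, 186.185.30.128/26, 186.185.30.192/26, 186.185.31.0/26, 186.185.31.64/26, 186.185.31.128/26, 186.185.31.192/26


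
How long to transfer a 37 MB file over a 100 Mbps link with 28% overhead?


Effective throughput = 100 * (1 - 28/100) = 72 Mbps
File size in Mb = 37 * 8 = 296 Mb
Time = 296 / 72
Time = 4.1111 seconds


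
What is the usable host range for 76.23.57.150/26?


Network: 76.23.57.128
Broadcast: 76.23.57.191
First usable = network + 1
Last usable = broadcast - 1
Range: 76.23.57.129 to 76.23.57.190


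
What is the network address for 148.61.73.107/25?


IP:   10010100.00111101.01001001.01101011
Mask: 11111111.11111111.11111111.10000000
AND operation:
Net:  10010100.00111101.01001001.00000000
Network: 148.61.73.0/25


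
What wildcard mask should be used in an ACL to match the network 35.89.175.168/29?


Subnet mask: 255.255.255.248
Wildcard = 255.255.255.255 - subnet mask
255 - 255 = 0
255 - 255 = 0
255 - 255 = 0
255 - 248 = 7
Wildcard: 0.0.0.7


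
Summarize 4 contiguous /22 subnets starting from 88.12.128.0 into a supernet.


Original prefix: /22
Number of subnets: 4 = 2^2
New prefix = 22 - 2 = 20
Supernet: 88.12.128.0/20


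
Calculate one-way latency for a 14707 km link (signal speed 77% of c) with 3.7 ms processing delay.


Speed = 0.77 * 3e5 km/s = 231000 km/s
Propagation delay = 14707 / 231000 = 0.0637 s = 63.6667 ms
Processing delay = 3.7 ms
Total one-way latency = 67.3667 ms


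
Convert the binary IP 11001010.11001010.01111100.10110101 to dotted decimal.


11001010 = 202
11001010 = 202
01111100 = 124
10110101 = 181
IP: 202.202.124.181


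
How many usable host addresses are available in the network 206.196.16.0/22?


Host bits = 32 - 22 = 10
Total addresses = 2^10 = 1024
Usable = total - 2 (network and broadcast)
Usable hosts: 1022


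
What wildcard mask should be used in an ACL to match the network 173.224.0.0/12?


Subnet mask: 255.240.0.0
Wildcard = 255.255.255.255 - subnet mask
255 - 255 = 0
255 - 240 = 15
255 - 0 = 255
255 - 0 = 255
Wildcard: 0.15.255.255


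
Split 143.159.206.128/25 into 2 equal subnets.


New prefix = 25 + 1 = 26
Each subnet has 64 addresses
  143.159.206.128/26
  143.159.206.192/26
Subnets: 143.159.206.128/26, 143.159.206.192/26


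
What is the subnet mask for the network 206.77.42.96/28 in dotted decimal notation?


/28 means 28 network bits, 4 host bits
Binary: 11111111111111111111111111110000
Mask: 255.255.255.240


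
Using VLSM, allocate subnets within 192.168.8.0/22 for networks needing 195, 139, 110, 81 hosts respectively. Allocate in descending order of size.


195 hosts -> /24 (254 usable): 192.168.8.0/24
139 hosts -> /24 (254 usable): 192.168.9.0/24
110 hosts -> /25 (126 usable): 192.168.10.0/25
81 hosts -> /25 (126 usable): 192.168.10.128/25
Allocation: 192.168.8.0/24 (195 hosts, 254 usable); 192.168.9.0/24 (139 hosts, 254 usable); 192.168.10.0/25 (110 hosts, 126 usable); 192.168.10.128/25 (81 hosts, 126 usable)


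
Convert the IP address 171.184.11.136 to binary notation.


171 = 10101011
184 = 10111000
11 = 00001011
136 = 10001000
Binary: 10101011.10111000.00001011.10001000


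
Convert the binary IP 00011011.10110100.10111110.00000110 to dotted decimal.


00011011 = 27
10110100 = 180
10111110 = 190
00000110 = 6
IP: 27.180.190.6


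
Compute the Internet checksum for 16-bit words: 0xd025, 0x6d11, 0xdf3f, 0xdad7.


Sum all words (with carry folding):
+ 0xd025 = 0xd025
+ 0x6d11 = 0x3d37
+ 0xdf3f = 0x1c77
+ 0xdad7 = 0xf74e
One's complement: ~0xf74e
Checksum = 0x08b1


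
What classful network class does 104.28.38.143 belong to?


First octet: 104
Binary: 01101000
0xxxxxxx -> Class A (1-126)
Class A, default mask 255.0.0.0 (/8)


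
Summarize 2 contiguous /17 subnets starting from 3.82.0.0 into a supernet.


Original prefix: /17
Number of subnets: 2 = 2^1
New prefix = 17 - 1 = 16
Supernet: 3.82.0.0/16


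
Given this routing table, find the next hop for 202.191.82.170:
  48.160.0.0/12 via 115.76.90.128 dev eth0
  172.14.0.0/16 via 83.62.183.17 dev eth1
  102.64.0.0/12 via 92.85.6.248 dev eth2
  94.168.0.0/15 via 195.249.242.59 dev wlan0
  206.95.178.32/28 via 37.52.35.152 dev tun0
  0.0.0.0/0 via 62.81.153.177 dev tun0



Longest prefix match for 202.191.82.170:
  /12 48.160.0.0: no
  /16 172.14.0.0: no
  /12 102.64.0.0: no
  /15 94.168.0.0: no
  /28 206.95.178.32: no
  /0 0.0.0.0: MATCH
Selected: next-hop 62.81.153.177 via tun0 (matched /0)


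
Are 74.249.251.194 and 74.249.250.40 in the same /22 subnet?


Mask: 255.255.252.0
74.249.251.194 AND mask = 74.249.248.0
74.249.250.40 AND mask = 74.249.248.0
Yes, same subnet (74.249.248.0)


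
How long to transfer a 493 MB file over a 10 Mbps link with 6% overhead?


Effective throughput = 10 * (1 - 6/100) = 9.4 Mbps
File size in Mb = 493 * 8 = 3944 Mb
Time = 3944 / 9.4
Time = 419.5745 seconds


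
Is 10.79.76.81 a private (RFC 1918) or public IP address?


RFC 1918 private ranges:
  10.0.0.0/8 (10.0.0.0 - 10.255.255.255)
  172.16.0.0/12 (172.16.0.0 - 172.31.255.255)
  192.168.0.0/16 (192.168.0.0 - 192.168.255.255)
Private (in 10.0.0.0/8)


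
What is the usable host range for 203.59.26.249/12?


Network: 203.48.0.0
Broadcast: 203.63.255.255
First usable = network + 1
Last usable = broadcast - 1
Range: 203.48.0.1 to 203.63.255.254
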